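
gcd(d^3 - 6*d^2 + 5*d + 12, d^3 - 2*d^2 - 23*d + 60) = d^2 - 7*d + 12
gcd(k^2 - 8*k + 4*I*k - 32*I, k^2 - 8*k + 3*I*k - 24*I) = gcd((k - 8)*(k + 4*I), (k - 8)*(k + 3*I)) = k - 8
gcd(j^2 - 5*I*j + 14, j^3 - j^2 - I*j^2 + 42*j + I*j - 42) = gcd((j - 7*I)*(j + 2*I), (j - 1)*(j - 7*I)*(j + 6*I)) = j - 7*I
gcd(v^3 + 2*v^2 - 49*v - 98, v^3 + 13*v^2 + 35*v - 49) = v + 7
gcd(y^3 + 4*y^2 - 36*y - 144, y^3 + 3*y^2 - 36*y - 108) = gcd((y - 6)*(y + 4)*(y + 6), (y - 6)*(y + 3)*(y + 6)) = y^2 - 36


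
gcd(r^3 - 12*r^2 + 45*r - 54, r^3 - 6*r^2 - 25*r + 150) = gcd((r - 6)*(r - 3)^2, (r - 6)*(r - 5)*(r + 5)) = r - 6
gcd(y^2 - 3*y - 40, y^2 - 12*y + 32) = y - 8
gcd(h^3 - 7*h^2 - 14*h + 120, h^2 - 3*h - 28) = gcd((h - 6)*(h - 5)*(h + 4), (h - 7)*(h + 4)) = h + 4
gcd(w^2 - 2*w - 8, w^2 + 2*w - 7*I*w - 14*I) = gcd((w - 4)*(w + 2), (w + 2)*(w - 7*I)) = w + 2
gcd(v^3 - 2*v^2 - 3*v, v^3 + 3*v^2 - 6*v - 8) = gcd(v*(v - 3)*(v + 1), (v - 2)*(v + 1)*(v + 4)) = v + 1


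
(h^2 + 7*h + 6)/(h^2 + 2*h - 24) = (h + 1)/(h - 4)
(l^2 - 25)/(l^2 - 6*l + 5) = (l + 5)/(l - 1)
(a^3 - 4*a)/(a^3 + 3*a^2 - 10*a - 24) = a*(a - 2)/(a^2 + a - 12)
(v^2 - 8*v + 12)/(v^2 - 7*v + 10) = (v - 6)/(v - 5)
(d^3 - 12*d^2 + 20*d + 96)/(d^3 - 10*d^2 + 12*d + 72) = (d - 8)/(d - 6)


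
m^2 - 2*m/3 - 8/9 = (m - 4/3)*(m + 2/3)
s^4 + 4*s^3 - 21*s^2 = s^2*(s - 3)*(s + 7)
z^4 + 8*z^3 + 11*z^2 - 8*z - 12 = (z - 1)*(z + 1)*(z + 2)*(z + 6)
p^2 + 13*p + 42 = (p + 6)*(p + 7)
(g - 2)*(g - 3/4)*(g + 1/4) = g^3 - 5*g^2/2 + 13*g/16 + 3/8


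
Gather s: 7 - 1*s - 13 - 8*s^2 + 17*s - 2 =-8*s^2 + 16*s - 8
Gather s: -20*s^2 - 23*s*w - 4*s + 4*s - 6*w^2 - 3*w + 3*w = -20*s^2 - 23*s*w - 6*w^2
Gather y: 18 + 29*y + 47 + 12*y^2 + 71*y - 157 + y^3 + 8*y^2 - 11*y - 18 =y^3 + 20*y^2 + 89*y - 110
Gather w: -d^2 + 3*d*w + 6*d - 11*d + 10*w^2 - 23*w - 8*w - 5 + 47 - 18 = -d^2 - 5*d + 10*w^2 + w*(3*d - 31) + 24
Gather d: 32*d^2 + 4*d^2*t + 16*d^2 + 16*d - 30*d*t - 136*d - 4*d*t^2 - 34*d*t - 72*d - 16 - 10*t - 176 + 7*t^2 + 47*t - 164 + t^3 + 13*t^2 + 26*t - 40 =d^2*(4*t + 48) + d*(-4*t^2 - 64*t - 192) + t^3 + 20*t^2 + 63*t - 396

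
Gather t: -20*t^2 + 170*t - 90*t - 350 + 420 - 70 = -20*t^2 + 80*t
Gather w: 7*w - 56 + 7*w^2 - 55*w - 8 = 7*w^2 - 48*w - 64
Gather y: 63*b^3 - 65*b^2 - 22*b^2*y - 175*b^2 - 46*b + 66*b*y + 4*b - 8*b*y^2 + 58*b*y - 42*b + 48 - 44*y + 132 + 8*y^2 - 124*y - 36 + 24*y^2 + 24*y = 63*b^3 - 240*b^2 - 84*b + y^2*(32 - 8*b) + y*(-22*b^2 + 124*b - 144) + 144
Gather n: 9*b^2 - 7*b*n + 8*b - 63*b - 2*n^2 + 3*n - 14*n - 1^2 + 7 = 9*b^2 - 55*b - 2*n^2 + n*(-7*b - 11) + 6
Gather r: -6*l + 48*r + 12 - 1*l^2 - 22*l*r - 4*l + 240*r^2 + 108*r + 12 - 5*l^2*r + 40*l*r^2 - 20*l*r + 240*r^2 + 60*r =-l^2 - 10*l + r^2*(40*l + 480) + r*(-5*l^2 - 42*l + 216) + 24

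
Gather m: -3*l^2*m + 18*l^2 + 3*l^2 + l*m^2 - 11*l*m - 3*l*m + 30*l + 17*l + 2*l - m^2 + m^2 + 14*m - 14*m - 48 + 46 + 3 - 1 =21*l^2 + l*m^2 + 49*l + m*(-3*l^2 - 14*l)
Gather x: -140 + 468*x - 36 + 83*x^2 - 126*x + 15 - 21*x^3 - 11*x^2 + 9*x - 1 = -21*x^3 + 72*x^2 + 351*x - 162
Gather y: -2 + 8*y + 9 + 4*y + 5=12*y + 12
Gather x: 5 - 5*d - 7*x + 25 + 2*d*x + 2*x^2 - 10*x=-5*d + 2*x^2 + x*(2*d - 17) + 30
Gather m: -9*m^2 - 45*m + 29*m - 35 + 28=-9*m^2 - 16*m - 7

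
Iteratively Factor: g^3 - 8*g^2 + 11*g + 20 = (g + 1)*(g^2 - 9*g + 20) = (g - 5)*(g + 1)*(g - 4)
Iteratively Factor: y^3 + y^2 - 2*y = (y)*(y^2 + y - 2) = y*(y - 1)*(y + 2)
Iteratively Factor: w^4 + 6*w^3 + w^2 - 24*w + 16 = (w - 1)*(w^3 + 7*w^2 + 8*w - 16) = (w - 1)*(w + 4)*(w^2 + 3*w - 4) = (w - 1)*(w + 4)^2*(w - 1)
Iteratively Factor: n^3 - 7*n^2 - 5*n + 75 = (n + 3)*(n^2 - 10*n + 25) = (n - 5)*(n + 3)*(n - 5)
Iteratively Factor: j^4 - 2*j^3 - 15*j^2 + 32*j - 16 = (j + 4)*(j^3 - 6*j^2 + 9*j - 4) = (j - 4)*(j + 4)*(j^2 - 2*j + 1) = (j - 4)*(j - 1)*(j + 4)*(j - 1)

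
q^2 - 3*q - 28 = (q - 7)*(q + 4)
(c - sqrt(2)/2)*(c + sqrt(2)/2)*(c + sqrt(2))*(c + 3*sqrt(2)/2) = c^4 + 5*sqrt(2)*c^3/2 + 5*c^2/2 - 5*sqrt(2)*c/4 - 3/2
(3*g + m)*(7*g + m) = 21*g^2 + 10*g*m + m^2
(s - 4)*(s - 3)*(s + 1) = s^3 - 6*s^2 + 5*s + 12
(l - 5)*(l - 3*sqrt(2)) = l^2 - 5*l - 3*sqrt(2)*l + 15*sqrt(2)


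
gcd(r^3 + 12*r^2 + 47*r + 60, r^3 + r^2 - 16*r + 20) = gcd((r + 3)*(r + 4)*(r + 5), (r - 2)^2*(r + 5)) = r + 5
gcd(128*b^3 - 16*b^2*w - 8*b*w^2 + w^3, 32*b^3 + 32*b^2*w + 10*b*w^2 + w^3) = 4*b + w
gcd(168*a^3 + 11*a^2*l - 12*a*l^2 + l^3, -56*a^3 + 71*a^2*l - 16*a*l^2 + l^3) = 56*a^2 - 15*a*l + l^2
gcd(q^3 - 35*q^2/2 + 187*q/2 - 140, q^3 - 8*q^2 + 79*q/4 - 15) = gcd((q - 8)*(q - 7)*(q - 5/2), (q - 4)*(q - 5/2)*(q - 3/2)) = q - 5/2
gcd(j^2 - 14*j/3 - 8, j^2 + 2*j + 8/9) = j + 4/3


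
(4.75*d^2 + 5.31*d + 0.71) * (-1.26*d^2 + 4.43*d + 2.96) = -5.985*d^4 + 14.3519*d^3 + 36.6887*d^2 + 18.8629*d + 2.1016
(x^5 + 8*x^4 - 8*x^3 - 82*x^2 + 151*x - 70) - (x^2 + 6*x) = x^5 + 8*x^4 - 8*x^3 - 83*x^2 + 145*x - 70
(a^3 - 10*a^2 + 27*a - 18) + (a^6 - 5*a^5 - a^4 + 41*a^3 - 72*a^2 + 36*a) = a^6 - 5*a^5 - a^4 + 42*a^3 - 82*a^2 + 63*a - 18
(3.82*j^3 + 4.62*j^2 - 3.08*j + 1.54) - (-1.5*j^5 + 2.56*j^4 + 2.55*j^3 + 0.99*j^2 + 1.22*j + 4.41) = 1.5*j^5 - 2.56*j^4 + 1.27*j^3 + 3.63*j^2 - 4.3*j - 2.87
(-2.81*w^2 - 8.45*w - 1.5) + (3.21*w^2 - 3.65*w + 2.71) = 0.4*w^2 - 12.1*w + 1.21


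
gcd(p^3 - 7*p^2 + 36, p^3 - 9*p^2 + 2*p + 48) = p^2 - p - 6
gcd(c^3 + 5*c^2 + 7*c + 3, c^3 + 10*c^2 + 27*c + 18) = c^2 + 4*c + 3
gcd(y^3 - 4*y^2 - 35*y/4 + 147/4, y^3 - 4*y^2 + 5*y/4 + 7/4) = y - 7/2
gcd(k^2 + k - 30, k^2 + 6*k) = k + 6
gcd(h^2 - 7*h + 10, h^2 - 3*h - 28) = 1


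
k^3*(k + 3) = k^4 + 3*k^3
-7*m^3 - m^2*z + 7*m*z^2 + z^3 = (-m + z)*(m + z)*(7*m + z)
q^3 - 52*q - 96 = (q - 8)*(q + 2)*(q + 6)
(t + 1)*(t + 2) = t^2 + 3*t + 2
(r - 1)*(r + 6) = r^2 + 5*r - 6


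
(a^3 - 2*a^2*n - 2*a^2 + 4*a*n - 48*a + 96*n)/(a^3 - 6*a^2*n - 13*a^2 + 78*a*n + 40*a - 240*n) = (a^2 - 2*a*n + 6*a - 12*n)/(a^2 - 6*a*n - 5*a + 30*n)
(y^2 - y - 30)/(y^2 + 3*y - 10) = (y - 6)/(y - 2)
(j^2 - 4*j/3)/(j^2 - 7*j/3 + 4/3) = j/(j - 1)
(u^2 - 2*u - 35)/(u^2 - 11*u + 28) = (u + 5)/(u - 4)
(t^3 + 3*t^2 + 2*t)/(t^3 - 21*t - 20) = t*(t + 2)/(t^2 - t - 20)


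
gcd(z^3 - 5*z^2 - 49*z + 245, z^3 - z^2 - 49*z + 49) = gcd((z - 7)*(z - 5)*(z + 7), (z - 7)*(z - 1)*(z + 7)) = z^2 - 49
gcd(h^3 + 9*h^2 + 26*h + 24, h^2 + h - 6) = h + 3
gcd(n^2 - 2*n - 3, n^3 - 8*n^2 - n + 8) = n + 1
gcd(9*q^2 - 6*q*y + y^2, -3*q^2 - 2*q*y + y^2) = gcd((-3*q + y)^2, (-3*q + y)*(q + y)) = -3*q + y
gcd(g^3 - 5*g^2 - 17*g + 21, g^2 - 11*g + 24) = 1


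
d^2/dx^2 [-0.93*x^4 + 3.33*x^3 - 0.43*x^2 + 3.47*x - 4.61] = -11.16*x^2 + 19.98*x - 0.86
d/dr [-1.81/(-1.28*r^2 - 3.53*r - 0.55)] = (-4.6336*r - 6.3893)/(1.28*r^2 + 3.53*r + 0.55)^2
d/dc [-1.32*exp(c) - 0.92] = -1.32*exp(c)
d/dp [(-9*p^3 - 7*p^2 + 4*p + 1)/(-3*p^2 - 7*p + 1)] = (27*p^4 + 126*p^3 + 34*p^2 - 8*p + 11)/(9*p^4 + 42*p^3 + 43*p^2 - 14*p + 1)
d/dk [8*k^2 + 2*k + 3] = 16*k + 2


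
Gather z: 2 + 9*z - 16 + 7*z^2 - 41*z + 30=7*z^2 - 32*z + 16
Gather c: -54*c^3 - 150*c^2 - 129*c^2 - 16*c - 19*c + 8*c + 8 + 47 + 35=-54*c^3 - 279*c^2 - 27*c + 90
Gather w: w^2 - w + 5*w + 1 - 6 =w^2 + 4*w - 5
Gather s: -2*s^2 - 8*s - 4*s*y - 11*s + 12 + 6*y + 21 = -2*s^2 + s*(-4*y - 19) + 6*y + 33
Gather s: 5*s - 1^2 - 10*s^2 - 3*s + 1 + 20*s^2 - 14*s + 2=10*s^2 - 12*s + 2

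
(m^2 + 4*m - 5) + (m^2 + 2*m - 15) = 2*m^2 + 6*m - 20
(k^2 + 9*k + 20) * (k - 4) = k^3 + 5*k^2 - 16*k - 80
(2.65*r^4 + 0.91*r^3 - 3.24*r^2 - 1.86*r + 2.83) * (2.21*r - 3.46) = 5.8565*r^5 - 7.1579*r^4 - 10.309*r^3 + 7.0998*r^2 + 12.6899*r - 9.7918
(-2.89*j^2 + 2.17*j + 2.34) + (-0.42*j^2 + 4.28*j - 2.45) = -3.31*j^2 + 6.45*j - 0.11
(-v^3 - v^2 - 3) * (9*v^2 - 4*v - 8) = -9*v^5 - 5*v^4 + 12*v^3 - 19*v^2 + 12*v + 24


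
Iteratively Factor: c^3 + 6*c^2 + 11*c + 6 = (c + 2)*(c^2 + 4*c + 3) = (c + 1)*(c + 2)*(c + 3)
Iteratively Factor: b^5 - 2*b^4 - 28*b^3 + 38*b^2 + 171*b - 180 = (b - 1)*(b^4 - b^3 - 29*b^2 + 9*b + 180) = (b - 3)*(b - 1)*(b^3 + 2*b^2 - 23*b - 60) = (b - 5)*(b - 3)*(b - 1)*(b^2 + 7*b + 12) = (b - 5)*(b - 3)*(b - 1)*(b + 4)*(b + 3)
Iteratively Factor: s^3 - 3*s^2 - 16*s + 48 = (s - 4)*(s^2 + s - 12) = (s - 4)*(s + 4)*(s - 3)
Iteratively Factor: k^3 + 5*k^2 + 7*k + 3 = (k + 3)*(k^2 + 2*k + 1) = (k + 1)*(k + 3)*(k + 1)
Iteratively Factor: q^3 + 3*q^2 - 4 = (q + 2)*(q^2 + q - 2) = (q - 1)*(q + 2)*(q + 2)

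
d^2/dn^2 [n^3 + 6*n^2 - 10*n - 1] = 6*n + 12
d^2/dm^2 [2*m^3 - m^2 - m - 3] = 12*m - 2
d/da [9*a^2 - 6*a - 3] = 18*a - 6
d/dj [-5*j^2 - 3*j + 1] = -10*j - 3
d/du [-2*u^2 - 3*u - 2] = -4*u - 3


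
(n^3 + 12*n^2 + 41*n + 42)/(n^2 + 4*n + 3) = (n^2 + 9*n + 14)/(n + 1)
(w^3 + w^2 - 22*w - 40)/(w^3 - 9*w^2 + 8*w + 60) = (w + 4)/(w - 6)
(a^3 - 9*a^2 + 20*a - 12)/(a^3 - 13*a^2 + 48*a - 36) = (a - 2)/(a - 6)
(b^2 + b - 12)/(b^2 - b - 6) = (b + 4)/(b + 2)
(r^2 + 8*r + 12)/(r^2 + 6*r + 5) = (r^2 + 8*r + 12)/(r^2 + 6*r + 5)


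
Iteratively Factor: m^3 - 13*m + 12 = (m + 4)*(m^2 - 4*m + 3) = (m - 1)*(m + 4)*(m - 3)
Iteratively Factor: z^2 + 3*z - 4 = (z - 1)*(z + 4)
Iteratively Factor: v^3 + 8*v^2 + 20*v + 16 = (v + 2)*(v^2 + 6*v + 8) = (v + 2)*(v + 4)*(v + 2)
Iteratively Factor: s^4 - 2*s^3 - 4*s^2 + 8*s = (s)*(s^3 - 2*s^2 - 4*s + 8) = s*(s + 2)*(s^2 - 4*s + 4) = s*(s - 2)*(s + 2)*(s - 2)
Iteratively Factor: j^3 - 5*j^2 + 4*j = (j - 1)*(j^2 - 4*j) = j*(j - 1)*(j - 4)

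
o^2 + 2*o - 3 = (o - 1)*(o + 3)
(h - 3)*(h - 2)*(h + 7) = h^3 + 2*h^2 - 29*h + 42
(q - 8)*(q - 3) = q^2 - 11*q + 24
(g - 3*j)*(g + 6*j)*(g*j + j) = g^3*j + 3*g^2*j^2 + g^2*j - 18*g*j^3 + 3*g*j^2 - 18*j^3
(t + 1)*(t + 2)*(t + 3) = t^3 + 6*t^2 + 11*t + 6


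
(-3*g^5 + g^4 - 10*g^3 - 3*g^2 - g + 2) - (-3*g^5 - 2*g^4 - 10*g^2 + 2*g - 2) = 3*g^4 - 10*g^3 + 7*g^2 - 3*g + 4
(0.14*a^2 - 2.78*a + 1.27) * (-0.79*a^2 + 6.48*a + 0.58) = -0.1106*a^4 + 3.1034*a^3 - 18.9365*a^2 + 6.6172*a + 0.7366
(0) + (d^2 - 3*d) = d^2 - 3*d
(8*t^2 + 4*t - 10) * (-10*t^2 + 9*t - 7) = -80*t^4 + 32*t^3 + 80*t^2 - 118*t + 70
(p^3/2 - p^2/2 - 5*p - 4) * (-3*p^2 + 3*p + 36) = -3*p^5/2 + 3*p^4 + 63*p^3/2 - 21*p^2 - 192*p - 144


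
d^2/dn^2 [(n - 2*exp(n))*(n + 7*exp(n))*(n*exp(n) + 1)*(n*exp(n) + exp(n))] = (4*n^4*exp(n) + 45*n^3*exp(2*n) + 20*n^3*exp(n) + n^3 - 224*n^2*exp(3*n) + 135*n^2*exp(2*n) + 44*n^2*exp(n) + 7*n^2 - 448*n*exp(3*n) - 36*n*exp(2*n) + 66*n*exp(n) + 10*n - 140*exp(3*n) - 200*exp(2*n) + 30*exp(n) + 2)*exp(n)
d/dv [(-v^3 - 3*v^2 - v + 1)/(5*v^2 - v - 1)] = (-5*v^4 + 2*v^3 + 11*v^2 - 4*v + 2)/(25*v^4 - 10*v^3 - 9*v^2 + 2*v + 1)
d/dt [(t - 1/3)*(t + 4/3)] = 2*t + 1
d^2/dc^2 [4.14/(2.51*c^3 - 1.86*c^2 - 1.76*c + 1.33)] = ((15.4008 - 62.3484*c)*(2.51*c^3 - 1.86*c^2 - 1.76*c + 1.33) + 4.14*(-15.06*c^2 + 7.44*c + 3.52)*(-7.53*c^2 + 3.72*c + 1.76))/(2.51*c^3 - 1.86*c^2 - 1.76*c + 1.33)^3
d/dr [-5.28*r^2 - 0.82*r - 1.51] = -10.56*r - 0.82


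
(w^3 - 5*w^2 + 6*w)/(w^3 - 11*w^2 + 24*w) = (w - 2)/(w - 8)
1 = 1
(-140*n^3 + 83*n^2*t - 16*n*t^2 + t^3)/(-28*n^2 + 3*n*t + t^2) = (35*n^2 - 12*n*t + t^2)/(7*n + t)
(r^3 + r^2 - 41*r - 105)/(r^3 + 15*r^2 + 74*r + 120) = (r^2 - 4*r - 21)/(r^2 + 10*r + 24)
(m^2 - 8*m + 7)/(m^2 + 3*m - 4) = (m - 7)/(m + 4)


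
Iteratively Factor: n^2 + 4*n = (n + 4)*(n)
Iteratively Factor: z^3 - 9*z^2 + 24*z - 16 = (z - 1)*(z^2 - 8*z + 16) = (z - 4)*(z - 1)*(z - 4)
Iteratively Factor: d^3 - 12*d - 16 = (d + 2)*(d^2 - 2*d - 8) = (d - 4)*(d + 2)*(d + 2)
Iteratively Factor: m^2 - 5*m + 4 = (m - 1)*(m - 4)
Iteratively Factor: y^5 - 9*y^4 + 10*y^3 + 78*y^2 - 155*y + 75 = (y + 3)*(y^4 - 12*y^3 + 46*y^2 - 60*y + 25) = (y - 5)*(y + 3)*(y^3 - 7*y^2 + 11*y - 5) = (y - 5)^2*(y + 3)*(y^2 - 2*y + 1) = (y - 5)^2*(y - 1)*(y + 3)*(y - 1)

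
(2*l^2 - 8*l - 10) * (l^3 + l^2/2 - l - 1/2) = 2*l^5 - 7*l^4 - 16*l^3 + 2*l^2 + 14*l + 5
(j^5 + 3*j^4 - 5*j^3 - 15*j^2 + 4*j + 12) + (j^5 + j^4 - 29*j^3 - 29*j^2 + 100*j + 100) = 2*j^5 + 4*j^4 - 34*j^3 - 44*j^2 + 104*j + 112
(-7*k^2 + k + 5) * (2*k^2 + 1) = -14*k^4 + 2*k^3 + 3*k^2 + k + 5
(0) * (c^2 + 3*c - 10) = 0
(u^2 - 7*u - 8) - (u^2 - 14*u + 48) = 7*u - 56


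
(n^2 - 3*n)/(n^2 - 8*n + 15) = n/(n - 5)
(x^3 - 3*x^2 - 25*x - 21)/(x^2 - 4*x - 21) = x + 1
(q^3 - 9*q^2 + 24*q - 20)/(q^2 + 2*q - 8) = (q^2 - 7*q + 10)/(q + 4)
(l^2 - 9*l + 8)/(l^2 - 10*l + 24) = (l^2 - 9*l + 8)/(l^2 - 10*l + 24)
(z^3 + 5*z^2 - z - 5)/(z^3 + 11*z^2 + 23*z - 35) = (z + 1)/(z + 7)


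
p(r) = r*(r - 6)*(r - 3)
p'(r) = r*(r - 6) + r*(r - 3) + (r - 6)*(r - 3)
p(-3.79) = -251.94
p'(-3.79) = 129.31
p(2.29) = 6.03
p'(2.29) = -7.49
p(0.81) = 9.21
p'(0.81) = 5.39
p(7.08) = 31.20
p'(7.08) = 40.94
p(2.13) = 7.17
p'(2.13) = -6.73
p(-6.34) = -730.72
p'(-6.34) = 252.71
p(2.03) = 7.82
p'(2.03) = -6.18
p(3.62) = -5.34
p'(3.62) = -7.85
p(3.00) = 0.00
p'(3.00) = -9.00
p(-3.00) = -162.00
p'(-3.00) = 99.00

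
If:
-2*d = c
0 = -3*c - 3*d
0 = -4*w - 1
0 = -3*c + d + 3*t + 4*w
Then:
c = 0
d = 0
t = 1/3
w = -1/4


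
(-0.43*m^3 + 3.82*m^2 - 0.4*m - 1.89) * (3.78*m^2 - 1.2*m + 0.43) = -1.6254*m^5 + 14.9556*m^4 - 6.2809*m^3 - 5.0216*m^2 + 2.096*m - 0.8127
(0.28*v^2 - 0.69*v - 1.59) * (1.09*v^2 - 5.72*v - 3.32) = 0.3052*v^4 - 2.3537*v^3 + 1.2841*v^2 + 11.3856*v + 5.2788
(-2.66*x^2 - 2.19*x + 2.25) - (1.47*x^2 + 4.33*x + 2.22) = -4.13*x^2 - 6.52*x + 0.0299999999999998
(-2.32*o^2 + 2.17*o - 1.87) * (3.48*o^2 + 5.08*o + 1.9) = -8.0736*o^4 - 4.234*o^3 + 0.108000000000001*o^2 - 5.3766*o - 3.553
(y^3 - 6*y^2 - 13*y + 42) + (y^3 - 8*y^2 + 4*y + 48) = 2*y^3 - 14*y^2 - 9*y + 90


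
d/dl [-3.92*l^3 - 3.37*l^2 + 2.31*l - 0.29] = -11.76*l^2 - 6.74*l + 2.31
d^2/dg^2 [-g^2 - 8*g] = -2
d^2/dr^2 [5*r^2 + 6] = 10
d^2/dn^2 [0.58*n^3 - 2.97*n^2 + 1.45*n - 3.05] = 3.48*n - 5.94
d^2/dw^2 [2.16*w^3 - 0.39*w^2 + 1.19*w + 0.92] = 12.96*w - 0.78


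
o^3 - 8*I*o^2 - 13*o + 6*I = (o - 6*I)*(o - I)^2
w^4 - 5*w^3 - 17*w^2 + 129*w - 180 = (w - 4)*(w - 3)^2*(w + 5)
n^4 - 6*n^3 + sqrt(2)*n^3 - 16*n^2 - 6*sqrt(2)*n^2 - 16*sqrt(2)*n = n*(n - 8)*(n + 2)*(n + sqrt(2))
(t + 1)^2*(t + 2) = t^3 + 4*t^2 + 5*t + 2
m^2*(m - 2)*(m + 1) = m^4 - m^3 - 2*m^2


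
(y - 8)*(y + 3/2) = y^2 - 13*y/2 - 12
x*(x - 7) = x^2 - 7*x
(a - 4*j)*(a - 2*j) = a^2 - 6*a*j + 8*j^2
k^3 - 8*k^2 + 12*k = k*(k - 6)*(k - 2)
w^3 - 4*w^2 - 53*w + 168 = (w - 8)*(w - 3)*(w + 7)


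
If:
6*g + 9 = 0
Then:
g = -3/2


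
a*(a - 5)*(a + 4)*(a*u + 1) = a^4*u - a^3*u + a^3 - 20*a^2*u - a^2 - 20*a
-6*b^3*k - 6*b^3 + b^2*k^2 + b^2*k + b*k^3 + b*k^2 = (-2*b + k)*(3*b + k)*(b*k + b)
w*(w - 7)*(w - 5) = w^3 - 12*w^2 + 35*w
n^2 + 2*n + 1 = (n + 1)^2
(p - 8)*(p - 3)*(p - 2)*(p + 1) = p^4 - 12*p^3 + 33*p^2 - 2*p - 48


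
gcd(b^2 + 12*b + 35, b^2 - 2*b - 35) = b + 5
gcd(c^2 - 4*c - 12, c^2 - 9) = 1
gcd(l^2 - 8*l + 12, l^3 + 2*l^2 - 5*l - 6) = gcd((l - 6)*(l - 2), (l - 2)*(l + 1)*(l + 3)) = l - 2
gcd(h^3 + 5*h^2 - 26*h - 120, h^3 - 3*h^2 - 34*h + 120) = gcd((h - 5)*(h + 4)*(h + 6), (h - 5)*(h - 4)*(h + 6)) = h^2 + h - 30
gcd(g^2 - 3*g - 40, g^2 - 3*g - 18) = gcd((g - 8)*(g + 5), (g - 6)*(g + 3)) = 1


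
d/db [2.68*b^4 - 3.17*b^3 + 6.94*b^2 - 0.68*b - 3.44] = 10.72*b^3 - 9.51*b^2 + 13.88*b - 0.68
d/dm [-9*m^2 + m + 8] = 1 - 18*m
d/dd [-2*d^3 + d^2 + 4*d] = -6*d^2 + 2*d + 4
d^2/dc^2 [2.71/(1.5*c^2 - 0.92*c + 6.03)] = (-12.195*c^2 + 7.4796*c + 2.71*(3.0*c - 0.92)*(6.0*c - 1.84) - 49.0239)/(1.5*c^2 - 0.92*c + 6.03)^3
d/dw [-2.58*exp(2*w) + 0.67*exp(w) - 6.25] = (0.67 - 5.16*exp(w))*exp(w)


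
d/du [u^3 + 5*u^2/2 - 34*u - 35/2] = 3*u^2 + 5*u - 34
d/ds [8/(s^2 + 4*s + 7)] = 16*(-s - 2)/(s^2 + 4*s + 7)^2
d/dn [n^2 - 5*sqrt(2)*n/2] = 2*n - 5*sqrt(2)/2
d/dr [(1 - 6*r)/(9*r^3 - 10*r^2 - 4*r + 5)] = (108*r^3 - 87*r^2 + 20*r - 26)/(81*r^6 - 180*r^5 + 28*r^4 + 170*r^3 - 84*r^2 - 40*r + 25)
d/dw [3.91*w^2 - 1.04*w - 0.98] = 7.82*w - 1.04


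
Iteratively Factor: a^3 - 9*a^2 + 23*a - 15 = (a - 5)*(a^2 - 4*a + 3) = (a - 5)*(a - 3)*(a - 1)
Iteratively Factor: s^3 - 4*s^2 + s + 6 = (s - 3)*(s^2 - s - 2) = (s - 3)*(s - 2)*(s + 1)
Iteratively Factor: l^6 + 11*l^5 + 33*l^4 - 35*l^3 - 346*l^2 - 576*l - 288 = (l + 4)*(l^5 + 7*l^4 + 5*l^3 - 55*l^2 - 126*l - 72) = (l + 3)*(l + 4)*(l^4 + 4*l^3 - 7*l^2 - 34*l - 24) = (l + 1)*(l + 3)*(l + 4)*(l^3 + 3*l^2 - 10*l - 24) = (l + 1)*(l + 3)*(l + 4)^2*(l^2 - l - 6) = (l + 1)*(l + 2)*(l + 3)*(l + 4)^2*(l - 3)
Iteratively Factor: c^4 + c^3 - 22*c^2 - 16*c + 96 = (c - 4)*(c^3 + 5*c^2 - 2*c - 24) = (c - 4)*(c - 2)*(c^2 + 7*c + 12) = (c - 4)*(c - 2)*(c + 4)*(c + 3)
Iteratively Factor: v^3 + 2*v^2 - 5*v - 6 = (v + 3)*(v^2 - v - 2) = (v - 2)*(v + 3)*(v + 1)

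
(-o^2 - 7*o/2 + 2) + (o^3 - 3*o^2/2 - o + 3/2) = o^3 - 5*o^2/2 - 9*o/2 + 7/2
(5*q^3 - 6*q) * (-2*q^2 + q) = -10*q^5 + 5*q^4 + 12*q^3 - 6*q^2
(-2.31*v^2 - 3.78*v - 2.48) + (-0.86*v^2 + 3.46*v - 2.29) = -3.17*v^2 - 0.32*v - 4.77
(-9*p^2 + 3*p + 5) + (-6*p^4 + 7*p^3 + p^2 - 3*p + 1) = -6*p^4 + 7*p^3 - 8*p^2 + 6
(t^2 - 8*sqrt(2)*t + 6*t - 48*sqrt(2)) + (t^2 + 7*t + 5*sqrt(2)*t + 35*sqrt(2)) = 2*t^2 - 3*sqrt(2)*t + 13*t - 13*sqrt(2)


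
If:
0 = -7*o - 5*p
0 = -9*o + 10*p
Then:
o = 0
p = 0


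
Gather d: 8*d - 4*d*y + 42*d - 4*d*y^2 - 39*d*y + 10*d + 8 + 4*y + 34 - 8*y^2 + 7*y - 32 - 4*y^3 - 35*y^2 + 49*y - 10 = d*(-4*y^2 - 43*y + 60) - 4*y^3 - 43*y^2 + 60*y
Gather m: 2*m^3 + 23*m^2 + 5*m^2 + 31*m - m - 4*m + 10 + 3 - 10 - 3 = 2*m^3 + 28*m^2 + 26*m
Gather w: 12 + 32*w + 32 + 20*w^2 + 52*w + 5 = 20*w^2 + 84*w + 49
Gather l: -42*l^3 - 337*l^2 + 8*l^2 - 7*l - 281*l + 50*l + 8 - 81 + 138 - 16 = -42*l^3 - 329*l^2 - 238*l + 49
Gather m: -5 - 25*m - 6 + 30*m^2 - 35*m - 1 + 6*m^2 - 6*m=36*m^2 - 66*m - 12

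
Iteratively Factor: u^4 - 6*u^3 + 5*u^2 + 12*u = (u + 1)*(u^3 - 7*u^2 + 12*u) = (u - 3)*(u + 1)*(u^2 - 4*u) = (u - 4)*(u - 3)*(u + 1)*(u)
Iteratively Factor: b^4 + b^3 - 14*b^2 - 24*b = (b + 3)*(b^3 - 2*b^2 - 8*b) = b*(b + 3)*(b^2 - 2*b - 8) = b*(b + 2)*(b + 3)*(b - 4)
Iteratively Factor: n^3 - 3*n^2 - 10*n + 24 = (n - 4)*(n^2 + n - 6) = (n - 4)*(n + 3)*(n - 2)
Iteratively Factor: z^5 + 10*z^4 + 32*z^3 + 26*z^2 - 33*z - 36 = (z + 4)*(z^4 + 6*z^3 + 8*z^2 - 6*z - 9) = (z + 3)*(z + 4)*(z^3 + 3*z^2 - z - 3) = (z + 3)^2*(z + 4)*(z^2 - 1) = (z + 1)*(z + 3)^2*(z + 4)*(z - 1)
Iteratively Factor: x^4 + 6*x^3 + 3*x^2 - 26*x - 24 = (x - 2)*(x^3 + 8*x^2 + 19*x + 12) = (x - 2)*(x + 3)*(x^2 + 5*x + 4) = (x - 2)*(x + 3)*(x + 4)*(x + 1)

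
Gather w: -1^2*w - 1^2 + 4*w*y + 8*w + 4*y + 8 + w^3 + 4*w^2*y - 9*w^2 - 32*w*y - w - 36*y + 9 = w^3 + w^2*(4*y - 9) + w*(6 - 28*y) - 32*y + 16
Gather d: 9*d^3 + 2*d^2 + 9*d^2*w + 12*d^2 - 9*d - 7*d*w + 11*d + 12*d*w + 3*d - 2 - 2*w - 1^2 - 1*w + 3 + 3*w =9*d^3 + d^2*(9*w + 14) + d*(5*w + 5)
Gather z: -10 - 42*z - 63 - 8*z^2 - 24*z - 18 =-8*z^2 - 66*z - 91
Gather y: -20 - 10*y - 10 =-10*y - 30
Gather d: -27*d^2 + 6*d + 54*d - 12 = -27*d^2 + 60*d - 12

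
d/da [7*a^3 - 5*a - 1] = 21*a^2 - 5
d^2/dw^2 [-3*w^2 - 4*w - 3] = -6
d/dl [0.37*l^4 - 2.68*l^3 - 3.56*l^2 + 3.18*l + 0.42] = 1.48*l^3 - 8.04*l^2 - 7.12*l + 3.18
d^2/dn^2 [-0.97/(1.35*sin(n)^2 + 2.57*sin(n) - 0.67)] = (7.0713*sin(n)^4 + 10.096245*sin(n)^3 - 0.690737000000002*sin(n)^2 - 18.522247*sin(n) - 14.568236)/(1.35*sin(n)^2 + 2.57*sin(n) - 0.67)^3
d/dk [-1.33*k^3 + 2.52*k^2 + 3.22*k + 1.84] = -3.99*k^2 + 5.04*k + 3.22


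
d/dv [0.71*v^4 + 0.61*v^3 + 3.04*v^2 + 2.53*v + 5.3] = 2.84*v^3 + 1.83*v^2 + 6.08*v + 2.53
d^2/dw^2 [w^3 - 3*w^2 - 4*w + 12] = 6*w - 6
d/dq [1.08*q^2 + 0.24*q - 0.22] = 2.16*q + 0.24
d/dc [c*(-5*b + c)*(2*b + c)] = -10*b^2 - 6*b*c + 3*c^2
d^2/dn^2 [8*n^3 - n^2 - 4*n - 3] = 48*n - 2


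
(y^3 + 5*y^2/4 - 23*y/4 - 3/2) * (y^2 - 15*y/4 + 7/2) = y^5 - 5*y^4/2 - 111*y^3/16 + 391*y^2/16 - 29*y/2 - 21/4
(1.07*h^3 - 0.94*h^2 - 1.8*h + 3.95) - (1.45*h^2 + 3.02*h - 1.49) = 1.07*h^3 - 2.39*h^2 - 4.82*h + 5.44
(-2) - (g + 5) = -g - 7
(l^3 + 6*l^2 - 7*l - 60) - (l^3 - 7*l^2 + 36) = 13*l^2 - 7*l - 96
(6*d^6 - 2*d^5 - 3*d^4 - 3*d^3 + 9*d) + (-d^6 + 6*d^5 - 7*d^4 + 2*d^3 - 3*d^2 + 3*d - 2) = 5*d^6 + 4*d^5 - 10*d^4 - d^3 - 3*d^2 + 12*d - 2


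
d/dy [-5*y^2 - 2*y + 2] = -10*y - 2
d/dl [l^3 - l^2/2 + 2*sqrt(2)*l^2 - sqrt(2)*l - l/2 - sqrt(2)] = 3*l^2 - l + 4*sqrt(2)*l - sqrt(2) - 1/2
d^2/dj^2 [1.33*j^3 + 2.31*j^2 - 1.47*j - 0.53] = 7.98*j + 4.62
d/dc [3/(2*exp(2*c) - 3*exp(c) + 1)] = (9 - 12*exp(c))*exp(c)/(2*exp(2*c) - 3*exp(c) + 1)^2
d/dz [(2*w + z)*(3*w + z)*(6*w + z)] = 36*w^2 + 22*w*z + 3*z^2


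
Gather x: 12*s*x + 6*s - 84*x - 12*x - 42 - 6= 6*s + x*(12*s - 96) - 48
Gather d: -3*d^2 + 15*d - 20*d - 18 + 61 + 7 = -3*d^2 - 5*d + 50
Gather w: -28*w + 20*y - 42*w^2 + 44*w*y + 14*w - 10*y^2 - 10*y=-42*w^2 + w*(44*y - 14) - 10*y^2 + 10*y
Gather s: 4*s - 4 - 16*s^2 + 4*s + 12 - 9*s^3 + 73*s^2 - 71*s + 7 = -9*s^3 + 57*s^2 - 63*s + 15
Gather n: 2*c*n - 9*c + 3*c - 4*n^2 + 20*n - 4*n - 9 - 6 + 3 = -6*c - 4*n^2 + n*(2*c + 16) - 12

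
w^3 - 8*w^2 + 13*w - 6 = (w - 6)*(w - 1)^2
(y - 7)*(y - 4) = y^2 - 11*y + 28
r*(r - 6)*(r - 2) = r^3 - 8*r^2 + 12*r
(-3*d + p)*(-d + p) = 3*d^2 - 4*d*p + p^2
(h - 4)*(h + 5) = h^2 + h - 20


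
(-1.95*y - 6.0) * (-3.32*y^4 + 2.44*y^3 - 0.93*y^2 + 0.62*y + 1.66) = 6.474*y^5 + 15.162*y^4 - 12.8265*y^3 + 4.371*y^2 - 6.957*y - 9.96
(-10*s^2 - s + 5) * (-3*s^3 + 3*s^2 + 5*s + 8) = 30*s^5 - 27*s^4 - 68*s^3 - 70*s^2 + 17*s + 40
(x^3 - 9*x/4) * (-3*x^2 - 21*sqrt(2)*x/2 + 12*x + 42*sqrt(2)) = -3*x^5 - 21*sqrt(2)*x^4/2 + 12*x^4 + 27*x^3/4 + 42*sqrt(2)*x^3 - 27*x^2 + 189*sqrt(2)*x^2/8 - 189*sqrt(2)*x/2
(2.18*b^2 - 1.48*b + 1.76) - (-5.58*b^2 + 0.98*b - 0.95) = 7.76*b^2 - 2.46*b + 2.71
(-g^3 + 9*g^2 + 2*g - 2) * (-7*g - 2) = 7*g^4 - 61*g^3 - 32*g^2 + 10*g + 4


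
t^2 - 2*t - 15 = (t - 5)*(t + 3)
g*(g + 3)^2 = g^3 + 6*g^2 + 9*g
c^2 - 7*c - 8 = (c - 8)*(c + 1)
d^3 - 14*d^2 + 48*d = d*(d - 8)*(d - 6)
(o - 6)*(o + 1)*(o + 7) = o^3 + 2*o^2 - 41*o - 42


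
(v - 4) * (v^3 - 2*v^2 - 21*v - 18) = v^4 - 6*v^3 - 13*v^2 + 66*v + 72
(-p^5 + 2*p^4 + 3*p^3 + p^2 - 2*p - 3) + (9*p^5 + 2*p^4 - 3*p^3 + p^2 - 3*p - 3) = 8*p^5 + 4*p^4 + 2*p^2 - 5*p - 6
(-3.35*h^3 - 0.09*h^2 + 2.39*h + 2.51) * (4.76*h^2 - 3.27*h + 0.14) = -15.946*h^5 + 10.5261*h^4 + 11.2017*h^3 + 4.1197*h^2 - 7.8731*h + 0.3514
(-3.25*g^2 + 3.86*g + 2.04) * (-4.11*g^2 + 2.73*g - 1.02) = 13.3575*g^4 - 24.7371*g^3 + 5.4684*g^2 + 1.632*g - 2.0808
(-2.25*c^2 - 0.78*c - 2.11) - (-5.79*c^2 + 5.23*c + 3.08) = 3.54*c^2 - 6.01*c - 5.19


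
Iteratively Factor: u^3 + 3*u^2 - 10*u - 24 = (u - 3)*(u^2 + 6*u + 8) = (u - 3)*(u + 2)*(u + 4)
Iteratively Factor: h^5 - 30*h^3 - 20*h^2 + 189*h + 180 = (h - 5)*(h^4 + 5*h^3 - 5*h^2 - 45*h - 36) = (h - 5)*(h - 3)*(h^3 + 8*h^2 + 19*h + 12) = (h - 5)*(h - 3)*(h + 1)*(h^2 + 7*h + 12) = (h - 5)*(h - 3)*(h + 1)*(h + 3)*(h + 4)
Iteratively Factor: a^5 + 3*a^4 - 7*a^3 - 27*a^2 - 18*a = (a - 3)*(a^4 + 6*a^3 + 11*a^2 + 6*a) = (a - 3)*(a + 2)*(a^3 + 4*a^2 + 3*a) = a*(a - 3)*(a + 2)*(a^2 + 4*a + 3) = a*(a - 3)*(a + 1)*(a + 2)*(a + 3)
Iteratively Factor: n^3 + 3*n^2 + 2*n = (n + 1)*(n^2 + 2*n) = (n + 1)*(n + 2)*(n)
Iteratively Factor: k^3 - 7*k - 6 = (k - 3)*(k^2 + 3*k + 2) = (k - 3)*(k + 2)*(k + 1)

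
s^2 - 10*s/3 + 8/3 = (s - 2)*(s - 4/3)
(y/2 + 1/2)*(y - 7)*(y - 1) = y^3/2 - 7*y^2/2 - y/2 + 7/2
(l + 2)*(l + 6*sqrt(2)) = l^2 + 2*l + 6*sqrt(2)*l + 12*sqrt(2)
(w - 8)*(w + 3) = w^2 - 5*w - 24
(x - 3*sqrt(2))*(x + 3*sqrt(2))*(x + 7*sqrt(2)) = x^3 + 7*sqrt(2)*x^2 - 18*x - 126*sqrt(2)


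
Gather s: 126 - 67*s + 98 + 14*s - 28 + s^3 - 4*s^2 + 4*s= s^3 - 4*s^2 - 49*s + 196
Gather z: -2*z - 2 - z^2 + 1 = -z^2 - 2*z - 1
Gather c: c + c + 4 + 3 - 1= 2*c + 6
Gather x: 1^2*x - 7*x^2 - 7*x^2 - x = -14*x^2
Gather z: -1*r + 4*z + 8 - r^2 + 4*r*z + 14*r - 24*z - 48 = -r^2 + 13*r + z*(4*r - 20) - 40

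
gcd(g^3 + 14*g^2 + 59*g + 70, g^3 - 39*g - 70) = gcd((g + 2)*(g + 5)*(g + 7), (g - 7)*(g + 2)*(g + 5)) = g^2 + 7*g + 10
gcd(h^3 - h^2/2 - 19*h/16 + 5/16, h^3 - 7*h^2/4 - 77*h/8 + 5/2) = h - 1/4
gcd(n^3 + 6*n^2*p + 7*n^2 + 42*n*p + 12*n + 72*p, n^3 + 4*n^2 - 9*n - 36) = n^2 + 7*n + 12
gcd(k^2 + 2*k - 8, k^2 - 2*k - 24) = k + 4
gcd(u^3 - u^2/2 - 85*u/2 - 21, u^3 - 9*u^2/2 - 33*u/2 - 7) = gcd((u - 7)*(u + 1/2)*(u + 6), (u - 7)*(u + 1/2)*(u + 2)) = u^2 - 13*u/2 - 7/2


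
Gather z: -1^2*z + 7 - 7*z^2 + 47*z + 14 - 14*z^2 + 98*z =-21*z^2 + 144*z + 21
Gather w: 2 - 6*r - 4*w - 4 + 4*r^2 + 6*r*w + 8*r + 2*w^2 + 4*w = 4*r^2 + 6*r*w + 2*r + 2*w^2 - 2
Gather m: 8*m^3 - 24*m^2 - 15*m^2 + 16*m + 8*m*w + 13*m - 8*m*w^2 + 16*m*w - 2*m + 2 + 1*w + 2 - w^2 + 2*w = 8*m^3 - 39*m^2 + m*(-8*w^2 + 24*w + 27) - w^2 + 3*w + 4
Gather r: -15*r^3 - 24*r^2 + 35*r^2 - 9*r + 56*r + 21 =-15*r^3 + 11*r^2 + 47*r + 21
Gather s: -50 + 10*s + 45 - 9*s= s - 5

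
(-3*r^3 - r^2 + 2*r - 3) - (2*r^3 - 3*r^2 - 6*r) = -5*r^3 + 2*r^2 + 8*r - 3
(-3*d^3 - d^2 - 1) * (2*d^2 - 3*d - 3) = -6*d^5 + 7*d^4 + 12*d^3 + d^2 + 3*d + 3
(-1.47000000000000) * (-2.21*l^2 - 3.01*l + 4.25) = 3.2487*l^2 + 4.4247*l - 6.2475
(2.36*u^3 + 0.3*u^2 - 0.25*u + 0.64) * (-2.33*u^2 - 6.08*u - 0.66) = -5.4988*u^5 - 15.0478*u^4 - 2.7991*u^3 - 0.1692*u^2 - 3.7262*u - 0.4224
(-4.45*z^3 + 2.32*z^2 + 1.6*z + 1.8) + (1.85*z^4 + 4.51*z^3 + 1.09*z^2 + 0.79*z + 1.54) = 1.85*z^4 + 0.0599999999999996*z^3 + 3.41*z^2 + 2.39*z + 3.34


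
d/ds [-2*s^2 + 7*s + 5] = 7 - 4*s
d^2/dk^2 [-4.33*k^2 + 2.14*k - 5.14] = -8.66000000000000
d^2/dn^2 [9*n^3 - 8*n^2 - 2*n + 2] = 54*n - 16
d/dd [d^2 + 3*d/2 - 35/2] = 2*d + 3/2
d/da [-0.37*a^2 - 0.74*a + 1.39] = -0.74*a - 0.74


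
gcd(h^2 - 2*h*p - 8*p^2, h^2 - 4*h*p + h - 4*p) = -h + 4*p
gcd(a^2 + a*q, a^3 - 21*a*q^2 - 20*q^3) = a + q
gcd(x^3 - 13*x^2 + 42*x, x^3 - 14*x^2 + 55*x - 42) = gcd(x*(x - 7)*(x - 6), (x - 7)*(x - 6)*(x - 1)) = x^2 - 13*x + 42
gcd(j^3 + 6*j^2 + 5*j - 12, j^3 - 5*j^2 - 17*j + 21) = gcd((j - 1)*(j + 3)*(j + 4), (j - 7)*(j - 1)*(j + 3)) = j^2 + 2*j - 3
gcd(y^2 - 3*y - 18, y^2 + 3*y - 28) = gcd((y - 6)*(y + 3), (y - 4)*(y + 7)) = 1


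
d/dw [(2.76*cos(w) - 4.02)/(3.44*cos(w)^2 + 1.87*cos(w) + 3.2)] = (9.4944*cos(w)^2 - 27.6576*cos(w) - 16.3494)*sin(w)/(11.8336*cos(w)^4 + 12.8656*cos(w)^3 + 25.5129*cos(w)^2 + 11.968*cos(w) + 10.24)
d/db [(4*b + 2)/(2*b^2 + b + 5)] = 2*(-4*b^2 - 4*b + 9)/(4*b^4 + 4*b^3 + 21*b^2 + 10*b + 25)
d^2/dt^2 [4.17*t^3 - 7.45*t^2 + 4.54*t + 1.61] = 25.02*t - 14.9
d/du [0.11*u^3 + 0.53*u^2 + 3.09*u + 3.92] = 0.33*u^2 + 1.06*u + 3.09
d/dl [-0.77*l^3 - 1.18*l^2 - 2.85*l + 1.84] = -2.31*l^2 - 2.36*l - 2.85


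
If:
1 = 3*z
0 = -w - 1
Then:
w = -1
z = 1/3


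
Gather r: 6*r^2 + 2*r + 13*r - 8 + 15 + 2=6*r^2 + 15*r + 9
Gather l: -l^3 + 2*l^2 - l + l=-l^3 + 2*l^2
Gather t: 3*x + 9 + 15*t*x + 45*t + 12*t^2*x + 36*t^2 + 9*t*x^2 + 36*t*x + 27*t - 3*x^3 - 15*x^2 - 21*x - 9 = t^2*(12*x + 36) + t*(9*x^2 + 51*x + 72) - 3*x^3 - 15*x^2 - 18*x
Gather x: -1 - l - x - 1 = -l - x - 2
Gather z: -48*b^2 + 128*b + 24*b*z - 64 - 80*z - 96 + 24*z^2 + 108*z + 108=-48*b^2 + 128*b + 24*z^2 + z*(24*b + 28) - 52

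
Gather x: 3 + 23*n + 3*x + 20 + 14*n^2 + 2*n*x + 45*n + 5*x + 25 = 14*n^2 + 68*n + x*(2*n + 8) + 48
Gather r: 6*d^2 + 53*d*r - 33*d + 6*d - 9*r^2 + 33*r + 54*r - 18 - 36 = 6*d^2 - 27*d - 9*r^2 + r*(53*d + 87) - 54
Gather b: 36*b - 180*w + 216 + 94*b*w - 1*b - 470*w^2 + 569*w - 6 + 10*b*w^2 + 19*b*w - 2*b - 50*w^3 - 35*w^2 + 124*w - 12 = b*(10*w^2 + 113*w + 33) - 50*w^3 - 505*w^2 + 513*w + 198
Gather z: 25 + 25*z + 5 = 25*z + 30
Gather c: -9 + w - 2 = w - 11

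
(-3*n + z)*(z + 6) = -3*n*z - 18*n + z^2 + 6*z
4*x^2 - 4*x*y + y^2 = (-2*x + y)^2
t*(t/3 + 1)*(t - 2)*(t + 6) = t^4/3 + 7*t^3/3 - 12*t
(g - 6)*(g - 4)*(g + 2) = g^3 - 8*g^2 + 4*g + 48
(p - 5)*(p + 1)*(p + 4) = p^3 - 21*p - 20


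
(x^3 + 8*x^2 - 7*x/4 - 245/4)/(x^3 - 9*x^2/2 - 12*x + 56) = (2*x^2 + 9*x - 35)/(2*(x^2 - 8*x + 16))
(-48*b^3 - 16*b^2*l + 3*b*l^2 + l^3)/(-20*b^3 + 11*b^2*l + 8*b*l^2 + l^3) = (12*b^2 + b*l - l^2)/(5*b^2 - 4*b*l - l^2)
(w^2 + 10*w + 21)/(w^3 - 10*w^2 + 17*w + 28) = (w^2 + 10*w + 21)/(w^3 - 10*w^2 + 17*w + 28)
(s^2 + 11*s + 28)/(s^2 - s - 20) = (s + 7)/(s - 5)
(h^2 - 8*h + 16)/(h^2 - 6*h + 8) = (h - 4)/(h - 2)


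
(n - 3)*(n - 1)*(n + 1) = n^3 - 3*n^2 - n + 3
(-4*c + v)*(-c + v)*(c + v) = 4*c^3 - c^2*v - 4*c*v^2 + v^3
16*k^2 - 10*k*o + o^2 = (-8*k + o)*(-2*k + o)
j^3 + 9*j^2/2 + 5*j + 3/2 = (j + 1/2)*(j + 1)*(j + 3)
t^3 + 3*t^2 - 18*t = t*(t - 3)*(t + 6)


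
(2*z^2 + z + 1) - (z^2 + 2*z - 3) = z^2 - z + 4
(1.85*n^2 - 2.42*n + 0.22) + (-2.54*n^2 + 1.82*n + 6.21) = -0.69*n^2 - 0.6*n + 6.43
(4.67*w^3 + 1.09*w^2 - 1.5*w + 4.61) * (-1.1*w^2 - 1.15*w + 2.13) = -5.137*w^5 - 6.5695*w^4 + 10.3436*w^3 - 1.0243*w^2 - 8.4965*w + 9.8193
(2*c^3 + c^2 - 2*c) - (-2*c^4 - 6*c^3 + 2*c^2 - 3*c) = 2*c^4 + 8*c^3 - c^2 + c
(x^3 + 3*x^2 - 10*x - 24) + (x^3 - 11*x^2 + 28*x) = 2*x^3 - 8*x^2 + 18*x - 24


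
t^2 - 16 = (t - 4)*(t + 4)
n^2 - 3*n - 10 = (n - 5)*(n + 2)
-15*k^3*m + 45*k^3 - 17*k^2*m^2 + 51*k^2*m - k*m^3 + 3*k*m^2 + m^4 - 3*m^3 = (-5*k + m)*(k + m)*(3*k + m)*(m - 3)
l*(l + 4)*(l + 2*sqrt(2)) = l^3 + 2*sqrt(2)*l^2 + 4*l^2 + 8*sqrt(2)*l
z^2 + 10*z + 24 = (z + 4)*(z + 6)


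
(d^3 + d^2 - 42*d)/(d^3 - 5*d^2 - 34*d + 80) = d*(d^2 + d - 42)/(d^3 - 5*d^2 - 34*d + 80)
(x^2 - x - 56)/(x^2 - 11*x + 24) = (x + 7)/(x - 3)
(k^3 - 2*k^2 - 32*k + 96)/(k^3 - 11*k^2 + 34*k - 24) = (k^2 + 2*k - 24)/(k^2 - 7*k + 6)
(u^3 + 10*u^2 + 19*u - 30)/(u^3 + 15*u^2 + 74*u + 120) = (u - 1)/(u + 4)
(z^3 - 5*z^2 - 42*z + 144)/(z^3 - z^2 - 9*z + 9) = (z^2 - 2*z - 48)/(z^2 + 2*z - 3)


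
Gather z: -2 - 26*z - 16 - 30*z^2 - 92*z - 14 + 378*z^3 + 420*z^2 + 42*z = 378*z^3 + 390*z^2 - 76*z - 32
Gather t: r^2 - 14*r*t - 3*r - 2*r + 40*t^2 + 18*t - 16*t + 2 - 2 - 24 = r^2 - 5*r + 40*t^2 + t*(2 - 14*r) - 24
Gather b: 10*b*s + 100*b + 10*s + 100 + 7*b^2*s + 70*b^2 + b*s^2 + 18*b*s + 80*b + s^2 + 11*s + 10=b^2*(7*s + 70) + b*(s^2 + 28*s + 180) + s^2 + 21*s + 110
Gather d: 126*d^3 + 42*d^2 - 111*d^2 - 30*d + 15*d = 126*d^3 - 69*d^2 - 15*d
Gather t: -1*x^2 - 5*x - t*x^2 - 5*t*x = t*(-x^2 - 5*x) - x^2 - 5*x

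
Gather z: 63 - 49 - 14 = 0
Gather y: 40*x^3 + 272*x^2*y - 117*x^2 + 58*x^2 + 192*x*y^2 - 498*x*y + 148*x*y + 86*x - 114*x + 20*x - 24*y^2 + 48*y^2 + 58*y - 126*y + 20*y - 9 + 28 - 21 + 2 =40*x^3 - 59*x^2 - 8*x + y^2*(192*x + 24) + y*(272*x^2 - 350*x - 48)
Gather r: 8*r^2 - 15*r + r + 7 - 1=8*r^2 - 14*r + 6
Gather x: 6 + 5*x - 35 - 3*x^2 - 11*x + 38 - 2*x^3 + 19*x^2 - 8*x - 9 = -2*x^3 + 16*x^2 - 14*x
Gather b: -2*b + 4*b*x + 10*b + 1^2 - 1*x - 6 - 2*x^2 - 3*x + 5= b*(4*x + 8) - 2*x^2 - 4*x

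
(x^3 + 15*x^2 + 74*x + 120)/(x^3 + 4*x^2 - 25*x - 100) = (x + 6)/(x - 5)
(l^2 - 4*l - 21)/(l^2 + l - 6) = (l - 7)/(l - 2)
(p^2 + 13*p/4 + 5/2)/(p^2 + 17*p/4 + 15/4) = (p + 2)/(p + 3)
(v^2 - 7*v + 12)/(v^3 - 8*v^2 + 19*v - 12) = 1/(v - 1)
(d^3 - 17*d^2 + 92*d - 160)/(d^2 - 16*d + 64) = (d^2 - 9*d + 20)/(d - 8)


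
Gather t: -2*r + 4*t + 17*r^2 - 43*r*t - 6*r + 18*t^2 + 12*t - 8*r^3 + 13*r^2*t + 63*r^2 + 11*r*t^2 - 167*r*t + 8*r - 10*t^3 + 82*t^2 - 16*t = -8*r^3 + 80*r^2 - 10*t^3 + t^2*(11*r + 100) + t*(13*r^2 - 210*r)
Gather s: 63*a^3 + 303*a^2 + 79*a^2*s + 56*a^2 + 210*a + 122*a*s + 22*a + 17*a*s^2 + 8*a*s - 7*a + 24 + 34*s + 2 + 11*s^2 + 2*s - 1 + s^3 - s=63*a^3 + 359*a^2 + 225*a + s^3 + s^2*(17*a + 11) + s*(79*a^2 + 130*a + 35) + 25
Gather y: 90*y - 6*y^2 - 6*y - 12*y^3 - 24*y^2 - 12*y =-12*y^3 - 30*y^2 + 72*y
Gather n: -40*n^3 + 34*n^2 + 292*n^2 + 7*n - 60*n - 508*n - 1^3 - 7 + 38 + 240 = -40*n^3 + 326*n^2 - 561*n + 270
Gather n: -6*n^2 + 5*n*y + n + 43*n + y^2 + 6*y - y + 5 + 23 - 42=-6*n^2 + n*(5*y + 44) + y^2 + 5*y - 14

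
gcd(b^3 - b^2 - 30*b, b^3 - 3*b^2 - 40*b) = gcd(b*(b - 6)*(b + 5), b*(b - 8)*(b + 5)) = b^2 + 5*b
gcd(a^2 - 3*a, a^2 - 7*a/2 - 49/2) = 1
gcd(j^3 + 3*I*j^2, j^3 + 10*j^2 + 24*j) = j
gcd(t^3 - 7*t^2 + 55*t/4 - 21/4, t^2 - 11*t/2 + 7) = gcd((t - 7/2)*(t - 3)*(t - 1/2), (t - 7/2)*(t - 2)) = t - 7/2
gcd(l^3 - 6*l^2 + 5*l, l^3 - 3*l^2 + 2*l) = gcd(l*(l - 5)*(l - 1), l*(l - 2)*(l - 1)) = l^2 - l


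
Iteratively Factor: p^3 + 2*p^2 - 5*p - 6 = (p + 3)*(p^2 - p - 2) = (p + 1)*(p + 3)*(p - 2)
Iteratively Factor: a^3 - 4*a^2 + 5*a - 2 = (a - 1)*(a^2 - 3*a + 2) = (a - 1)^2*(a - 2)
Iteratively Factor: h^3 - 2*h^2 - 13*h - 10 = (h - 5)*(h^2 + 3*h + 2) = (h - 5)*(h + 2)*(h + 1)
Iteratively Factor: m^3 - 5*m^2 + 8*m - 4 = (m - 1)*(m^2 - 4*m + 4) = (m - 2)*(m - 1)*(m - 2)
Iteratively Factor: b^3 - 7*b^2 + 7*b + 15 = (b - 5)*(b^2 - 2*b - 3) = (b - 5)*(b + 1)*(b - 3)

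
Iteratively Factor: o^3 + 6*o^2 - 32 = (o + 4)*(o^2 + 2*o - 8) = (o - 2)*(o + 4)*(o + 4)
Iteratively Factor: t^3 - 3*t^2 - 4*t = (t + 1)*(t^2 - 4*t) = t*(t + 1)*(t - 4)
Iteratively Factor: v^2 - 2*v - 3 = (v - 3)*(v + 1)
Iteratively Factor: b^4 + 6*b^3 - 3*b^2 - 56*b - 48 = (b + 4)*(b^3 + 2*b^2 - 11*b - 12) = (b + 1)*(b + 4)*(b^2 + b - 12) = (b + 1)*(b + 4)^2*(b - 3)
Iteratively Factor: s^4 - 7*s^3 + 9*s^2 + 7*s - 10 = (s - 2)*(s^3 - 5*s^2 - s + 5) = (s - 2)*(s - 1)*(s^2 - 4*s - 5) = (s - 2)*(s - 1)*(s + 1)*(s - 5)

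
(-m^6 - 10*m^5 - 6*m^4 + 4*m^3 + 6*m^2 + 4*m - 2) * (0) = 0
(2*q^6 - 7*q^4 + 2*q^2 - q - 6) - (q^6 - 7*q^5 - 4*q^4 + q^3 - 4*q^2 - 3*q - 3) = q^6 + 7*q^5 - 3*q^4 - q^3 + 6*q^2 + 2*q - 3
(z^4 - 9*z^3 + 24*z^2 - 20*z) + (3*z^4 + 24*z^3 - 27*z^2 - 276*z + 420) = 4*z^4 + 15*z^3 - 3*z^2 - 296*z + 420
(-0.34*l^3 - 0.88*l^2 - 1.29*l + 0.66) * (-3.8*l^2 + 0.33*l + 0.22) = 1.292*l^5 + 3.2318*l^4 + 4.5368*l^3 - 3.1273*l^2 - 0.066*l + 0.1452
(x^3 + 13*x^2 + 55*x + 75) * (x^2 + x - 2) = x^5 + 14*x^4 + 66*x^3 + 104*x^2 - 35*x - 150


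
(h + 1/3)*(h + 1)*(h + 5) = h^3 + 19*h^2/3 + 7*h + 5/3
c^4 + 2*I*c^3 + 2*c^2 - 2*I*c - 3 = (c - 1)*(c + 1)*(c - I)*(c + 3*I)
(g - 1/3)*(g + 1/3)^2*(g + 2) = g^4 + 7*g^3/3 + 5*g^2/9 - 7*g/27 - 2/27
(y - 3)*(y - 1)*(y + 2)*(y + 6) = y^4 + 4*y^3 - 17*y^2 - 24*y + 36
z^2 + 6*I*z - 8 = (z + 2*I)*(z + 4*I)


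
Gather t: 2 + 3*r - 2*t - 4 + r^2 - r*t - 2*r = r^2 + r + t*(-r - 2) - 2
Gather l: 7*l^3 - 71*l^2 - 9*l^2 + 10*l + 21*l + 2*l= 7*l^3 - 80*l^2 + 33*l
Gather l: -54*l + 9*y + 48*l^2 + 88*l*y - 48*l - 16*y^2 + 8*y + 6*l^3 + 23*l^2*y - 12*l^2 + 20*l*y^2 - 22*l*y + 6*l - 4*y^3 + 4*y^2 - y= 6*l^3 + l^2*(23*y + 36) + l*(20*y^2 + 66*y - 96) - 4*y^3 - 12*y^2 + 16*y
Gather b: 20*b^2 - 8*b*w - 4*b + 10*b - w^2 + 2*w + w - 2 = 20*b^2 + b*(6 - 8*w) - w^2 + 3*w - 2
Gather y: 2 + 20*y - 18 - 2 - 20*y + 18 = 0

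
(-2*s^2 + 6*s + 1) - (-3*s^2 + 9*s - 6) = s^2 - 3*s + 7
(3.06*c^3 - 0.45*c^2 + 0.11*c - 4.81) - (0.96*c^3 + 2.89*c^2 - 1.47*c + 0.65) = 2.1*c^3 - 3.34*c^2 + 1.58*c - 5.46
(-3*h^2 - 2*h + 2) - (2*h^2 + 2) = -5*h^2 - 2*h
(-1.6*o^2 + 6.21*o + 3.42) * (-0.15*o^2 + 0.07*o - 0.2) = 0.24*o^4 - 1.0435*o^3 + 0.2417*o^2 - 1.0026*o - 0.684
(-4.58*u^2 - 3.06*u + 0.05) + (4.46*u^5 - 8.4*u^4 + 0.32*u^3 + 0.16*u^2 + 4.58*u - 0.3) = 4.46*u^5 - 8.4*u^4 + 0.32*u^3 - 4.42*u^2 + 1.52*u - 0.25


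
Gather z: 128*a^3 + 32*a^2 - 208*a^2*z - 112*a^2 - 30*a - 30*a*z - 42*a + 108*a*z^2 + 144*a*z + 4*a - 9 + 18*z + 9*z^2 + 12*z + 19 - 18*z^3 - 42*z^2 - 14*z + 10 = 128*a^3 - 80*a^2 - 68*a - 18*z^3 + z^2*(108*a - 33) + z*(-208*a^2 + 114*a + 16) + 20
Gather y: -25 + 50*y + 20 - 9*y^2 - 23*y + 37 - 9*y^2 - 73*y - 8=-18*y^2 - 46*y + 24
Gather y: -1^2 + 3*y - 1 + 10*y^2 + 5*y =10*y^2 + 8*y - 2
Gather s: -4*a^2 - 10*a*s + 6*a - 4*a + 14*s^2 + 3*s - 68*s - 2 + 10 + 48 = -4*a^2 + 2*a + 14*s^2 + s*(-10*a - 65) + 56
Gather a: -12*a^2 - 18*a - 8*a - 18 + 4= -12*a^2 - 26*a - 14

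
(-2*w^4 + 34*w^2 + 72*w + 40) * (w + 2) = -2*w^5 - 4*w^4 + 34*w^3 + 140*w^2 + 184*w + 80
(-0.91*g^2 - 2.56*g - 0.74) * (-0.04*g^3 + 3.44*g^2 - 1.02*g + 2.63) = 0.0364*g^5 - 3.028*g^4 - 7.8486*g^3 - 2.3277*g^2 - 5.978*g - 1.9462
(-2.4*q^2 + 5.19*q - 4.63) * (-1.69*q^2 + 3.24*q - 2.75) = 4.056*q^4 - 16.5471*q^3 + 31.2403*q^2 - 29.2737*q + 12.7325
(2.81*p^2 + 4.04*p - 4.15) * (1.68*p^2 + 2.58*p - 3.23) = 4.7208*p^4 + 14.037*p^3 - 5.6251*p^2 - 23.7562*p + 13.4045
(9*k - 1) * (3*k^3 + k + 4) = 27*k^4 - 3*k^3 + 9*k^2 + 35*k - 4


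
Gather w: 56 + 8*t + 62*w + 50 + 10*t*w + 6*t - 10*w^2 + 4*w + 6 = 14*t - 10*w^2 + w*(10*t + 66) + 112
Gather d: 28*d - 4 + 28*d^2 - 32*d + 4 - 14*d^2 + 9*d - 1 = 14*d^2 + 5*d - 1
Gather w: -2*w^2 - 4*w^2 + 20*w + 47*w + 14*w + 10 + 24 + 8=-6*w^2 + 81*w + 42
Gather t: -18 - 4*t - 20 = -4*t - 38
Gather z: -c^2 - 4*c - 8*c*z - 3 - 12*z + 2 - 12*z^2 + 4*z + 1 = -c^2 - 4*c - 12*z^2 + z*(-8*c - 8)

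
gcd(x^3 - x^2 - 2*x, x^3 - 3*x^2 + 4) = x^2 - x - 2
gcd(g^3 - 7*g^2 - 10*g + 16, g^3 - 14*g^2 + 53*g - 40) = g^2 - 9*g + 8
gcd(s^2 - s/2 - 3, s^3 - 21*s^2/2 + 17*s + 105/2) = s + 3/2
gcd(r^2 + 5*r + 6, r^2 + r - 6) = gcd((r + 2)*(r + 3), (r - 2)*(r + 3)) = r + 3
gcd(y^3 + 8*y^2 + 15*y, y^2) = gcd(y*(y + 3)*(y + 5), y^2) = y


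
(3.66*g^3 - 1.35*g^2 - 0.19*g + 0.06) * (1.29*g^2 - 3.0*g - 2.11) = 4.7214*g^5 - 12.7215*g^4 - 3.9177*g^3 + 3.4959*g^2 + 0.2209*g - 0.1266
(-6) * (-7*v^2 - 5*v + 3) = 42*v^2 + 30*v - 18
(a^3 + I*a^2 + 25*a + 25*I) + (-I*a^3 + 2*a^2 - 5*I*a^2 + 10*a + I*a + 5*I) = a^3 - I*a^3 + 2*a^2 - 4*I*a^2 + 35*a + I*a + 30*I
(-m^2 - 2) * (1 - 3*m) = 3*m^3 - m^2 + 6*m - 2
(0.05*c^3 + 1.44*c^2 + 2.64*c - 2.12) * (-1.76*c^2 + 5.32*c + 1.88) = -0.088*c^5 - 2.2684*c^4 + 3.1084*c^3 + 20.4832*c^2 - 6.3152*c - 3.9856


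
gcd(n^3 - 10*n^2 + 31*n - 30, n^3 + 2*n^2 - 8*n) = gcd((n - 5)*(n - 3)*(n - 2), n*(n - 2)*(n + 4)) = n - 2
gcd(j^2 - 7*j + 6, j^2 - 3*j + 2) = j - 1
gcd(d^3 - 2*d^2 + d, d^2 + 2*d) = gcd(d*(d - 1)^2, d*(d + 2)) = d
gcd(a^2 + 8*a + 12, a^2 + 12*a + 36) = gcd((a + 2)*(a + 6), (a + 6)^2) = a + 6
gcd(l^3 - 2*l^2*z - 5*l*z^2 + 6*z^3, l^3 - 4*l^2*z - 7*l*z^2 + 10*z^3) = -l^2 - l*z + 2*z^2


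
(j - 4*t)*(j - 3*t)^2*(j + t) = j^4 - 9*j^3*t + 23*j^2*t^2 - 3*j*t^3 - 36*t^4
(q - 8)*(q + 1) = q^2 - 7*q - 8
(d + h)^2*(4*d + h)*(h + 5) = 4*d^3*h + 20*d^3 + 9*d^2*h^2 + 45*d^2*h + 6*d*h^3 + 30*d*h^2 + h^4 + 5*h^3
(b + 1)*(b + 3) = b^2 + 4*b + 3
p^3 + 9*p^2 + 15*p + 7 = (p + 1)^2*(p + 7)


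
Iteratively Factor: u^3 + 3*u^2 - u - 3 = (u + 3)*(u^2 - 1) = (u - 1)*(u + 3)*(u + 1)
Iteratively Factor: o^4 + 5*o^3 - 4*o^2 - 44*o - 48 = (o + 2)*(o^3 + 3*o^2 - 10*o - 24) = (o - 3)*(o + 2)*(o^2 + 6*o + 8) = (o - 3)*(o + 2)^2*(o + 4)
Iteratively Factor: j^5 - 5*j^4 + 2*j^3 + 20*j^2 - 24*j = (j)*(j^4 - 5*j^3 + 2*j^2 + 20*j - 24) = j*(j - 2)*(j^3 - 3*j^2 - 4*j + 12) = j*(j - 2)^2*(j^2 - j - 6) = j*(j - 3)*(j - 2)^2*(j + 2)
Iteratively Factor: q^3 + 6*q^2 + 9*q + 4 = (q + 1)*(q^2 + 5*q + 4) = (q + 1)^2*(q + 4)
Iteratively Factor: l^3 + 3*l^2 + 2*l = (l)*(l^2 + 3*l + 2) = l*(l + 1)*(l + 2)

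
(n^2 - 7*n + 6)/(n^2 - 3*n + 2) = (n - 6)/(n - 2)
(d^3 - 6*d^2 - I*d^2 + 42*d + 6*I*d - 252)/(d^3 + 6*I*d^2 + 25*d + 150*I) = (d^2 - d*(6 + 7*I) + 42*I)/(d^2 + 25)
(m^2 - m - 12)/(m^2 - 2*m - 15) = (m - 4)/(m - 5)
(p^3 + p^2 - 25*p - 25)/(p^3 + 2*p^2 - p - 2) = (p^2 - 25)/(p^2 + p - 2)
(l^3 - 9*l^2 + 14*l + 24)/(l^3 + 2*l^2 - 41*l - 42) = (l - 4)/(l + 7)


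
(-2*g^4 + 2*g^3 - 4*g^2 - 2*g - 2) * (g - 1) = -2*g^5 + 4*g^4 - 6*g^3 + 2*g^2 + 2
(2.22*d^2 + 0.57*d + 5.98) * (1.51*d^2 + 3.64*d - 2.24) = 3.3522*d^4 + 8.9415*d^3 + 6.1318*d^2 + 20.4904*d - 13.3952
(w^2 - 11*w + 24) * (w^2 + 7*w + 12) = w^4 - 4*w^3 - 41*w^2 + 36*w + 288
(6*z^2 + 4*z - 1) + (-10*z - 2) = 6*z^2 - 6*z - 3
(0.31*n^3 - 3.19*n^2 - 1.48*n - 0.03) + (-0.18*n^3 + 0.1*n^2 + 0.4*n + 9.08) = 0.13*n^3 - 3.09*n^2 - 1.08*n + 9.05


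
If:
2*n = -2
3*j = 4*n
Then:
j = -4/3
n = -1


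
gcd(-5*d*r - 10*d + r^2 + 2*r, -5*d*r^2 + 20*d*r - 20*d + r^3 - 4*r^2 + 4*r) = -5*d + r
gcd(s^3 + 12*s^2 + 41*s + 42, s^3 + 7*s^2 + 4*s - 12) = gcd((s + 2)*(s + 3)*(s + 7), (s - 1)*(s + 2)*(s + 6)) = s + 2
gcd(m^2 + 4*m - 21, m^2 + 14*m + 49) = m + 7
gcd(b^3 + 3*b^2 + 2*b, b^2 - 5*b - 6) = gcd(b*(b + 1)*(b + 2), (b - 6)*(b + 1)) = b + 1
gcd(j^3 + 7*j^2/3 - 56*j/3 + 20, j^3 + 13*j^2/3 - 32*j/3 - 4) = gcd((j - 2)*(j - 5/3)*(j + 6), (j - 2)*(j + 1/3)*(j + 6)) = j^2 + 4*j - 12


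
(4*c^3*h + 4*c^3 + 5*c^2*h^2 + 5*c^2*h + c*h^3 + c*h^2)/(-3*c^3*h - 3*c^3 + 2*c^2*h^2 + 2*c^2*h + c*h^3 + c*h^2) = (-4*c^2 - 5*c*h - h^2)/(3*c^2 - 2*c*h - h^2)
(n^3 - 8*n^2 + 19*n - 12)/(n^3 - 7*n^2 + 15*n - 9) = (n - 4)/(n - 3)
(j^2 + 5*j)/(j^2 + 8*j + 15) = j/(j + 3)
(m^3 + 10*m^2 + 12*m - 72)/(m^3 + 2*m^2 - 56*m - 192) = (m^2 + 4*m - 12)/(m^2 - 4*m - 32)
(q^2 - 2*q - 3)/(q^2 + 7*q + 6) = (q - 3)/(q + 6)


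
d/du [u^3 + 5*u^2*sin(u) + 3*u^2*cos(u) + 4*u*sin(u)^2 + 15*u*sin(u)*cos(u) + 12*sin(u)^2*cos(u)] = -3*u^2*sin(u) + 5*u^2*cos(u) + 3*u^2 + 10*u*sin(u) + 4*u*sin(2*u) + 6*u*cos(u) + 15*u*cos(2*u) - 3*sin(u) + 15*sin(2*u)/2 + 9*sin(3*u) - 2*cos(2*u) + 2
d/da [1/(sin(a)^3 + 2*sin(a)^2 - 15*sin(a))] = (-3*cos(a) - 4/tan(a) + 15*cos(a)/sin(a)^2)/((sin(a) - 3)^2*(sin(a) + 5)^2)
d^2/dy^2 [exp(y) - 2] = exp(y)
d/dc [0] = 0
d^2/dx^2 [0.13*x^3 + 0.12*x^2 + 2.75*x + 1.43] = 0.78*x + 0.24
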